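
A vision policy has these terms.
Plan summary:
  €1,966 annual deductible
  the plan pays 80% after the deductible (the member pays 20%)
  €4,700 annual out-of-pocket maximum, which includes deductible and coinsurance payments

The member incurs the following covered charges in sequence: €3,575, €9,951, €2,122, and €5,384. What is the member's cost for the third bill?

€422

Claim 1 (€3,575): deductible takes €1,966, €1,609 remains; member's 20% is €321.80. Member pays €2,287.80; OOP now €2,287.80.
Claim 2 (€9,951): 20% coinsurance on €9,951 = €1,990.20. Member owes €1,990.20 (running OOP €4,278).
Claim 3 (€2,122): deductible already satisfied, so member's share is 20% × €2,122 = €424.40. That would push OOP to €4,702.40, over the €4,700 cap, so member pays €4,700 − €4,278 = €422.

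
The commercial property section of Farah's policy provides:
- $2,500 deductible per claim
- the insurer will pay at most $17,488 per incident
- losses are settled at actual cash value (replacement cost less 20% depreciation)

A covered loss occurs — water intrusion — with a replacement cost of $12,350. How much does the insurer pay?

Actual cash value after 20% depreciation: $12,350 × 80% = $9,880.
Subtract the deductible: $9,880 − $2,500 = $7,380.
That's under the $17,488 cap, so the insurer reimburses the full $7,380.

$7,380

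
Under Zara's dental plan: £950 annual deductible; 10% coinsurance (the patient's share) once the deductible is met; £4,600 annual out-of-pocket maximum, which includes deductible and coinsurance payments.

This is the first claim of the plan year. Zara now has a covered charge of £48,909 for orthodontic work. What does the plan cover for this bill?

£44,309

The full £950 deductible is still open; £950 of this bill applies to it.
The remaining £47,959 (= £48,909 − £950) moves to coinsurance.
10% of £47,959 = £4,795.90 falls to the patient.
That puts the patient's cost at £950 + £4,795.90 = £5,745.90 before any cap.
Year-to-date out-of-pocket would reach £0 + £5,745.90 = £5,745.90, above the £4,600 maximum, so the patient pays only £4,600 − £0 = £4,600.
Insurer pays the balance: £48,909 − £4,600 = £44,309.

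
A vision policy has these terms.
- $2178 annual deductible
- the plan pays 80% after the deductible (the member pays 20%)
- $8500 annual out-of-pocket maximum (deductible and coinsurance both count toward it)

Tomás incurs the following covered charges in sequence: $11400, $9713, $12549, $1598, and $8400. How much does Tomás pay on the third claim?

$2509.80

#1 ($11400): $2178 to deductible, leaving $9222; coinsurance $9222 × 20% = $1844.40. Member owes $4022.40 (running OOP $4022.40).
#2 ($9713): 20% coinsurance on $9713 = $1942.60. Member owes $1942.60 (running OOP $5965).
#3 ($12549): deductible already satisfied, so member's share is 20% × $12549 = $2509.80. Member pays $2509.80; OOP now $8474.80.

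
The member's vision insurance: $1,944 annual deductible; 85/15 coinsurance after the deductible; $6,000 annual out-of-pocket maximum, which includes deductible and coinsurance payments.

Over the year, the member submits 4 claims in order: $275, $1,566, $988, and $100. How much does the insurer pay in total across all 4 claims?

Bill 1, $275: all of it applies to the deductible. Cost to member: $275. OOP to date $275. Insurer: $275 − $275 = $0.
Bill 2, $1,566: entire amount goes to the deductible. Cost to member: $1,566. OOP to date $1,841. Insurer: $1,566 − $1,566 = $0.
Bill 3, $988: deductible takes $103, $885 remains; member's 15% is $132.75. Member owes $235.75 (running OOP $2,076.75). Plan pays $988 − $235.75 = $752.25.
Bill 4, $100: deductible met; 15% of $100 = $15. Member owes $15 (running OOP $2,091.75). Plan pays $100 − $15 = $85.
Insurer total = bills − member's total = $2,929 − $2,091.75 = $837.25.

$837.25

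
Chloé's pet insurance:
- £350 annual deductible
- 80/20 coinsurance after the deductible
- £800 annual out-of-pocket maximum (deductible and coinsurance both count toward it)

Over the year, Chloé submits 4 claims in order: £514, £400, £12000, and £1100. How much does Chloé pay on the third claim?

£337.20

Claim 1 — £514: deductible takes £350, £164 remains; coinsurance £164 × 20% = £32.80. Owner pays £382.80; OOP now £382.80.
Claim 2 — £400: deductible already satisfied, so owner's share is 20% × £400 = £80. Owner owes £80 (running OOP £462.80).
Claim 3 — £12000: deductible met; 20% of £12000 = £2400. That would push OOP to £2862.80, over the £800 cap, so owner pays £800 − £462.80 = £337.20.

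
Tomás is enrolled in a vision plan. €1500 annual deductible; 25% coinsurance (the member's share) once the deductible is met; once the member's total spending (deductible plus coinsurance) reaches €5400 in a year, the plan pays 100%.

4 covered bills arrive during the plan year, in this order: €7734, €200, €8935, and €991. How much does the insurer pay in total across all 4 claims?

€12460

Claim 1 (€7734): €1500 finishes the deductible; €6234 goes to coinsurance; member's 25% is €1558.50. Cost to member: €3058.50. OOP to date €3058.50. Plan pays €7734 − €3058.50 = €4675.50.
Claim 2 (€200): deductible met; 25% of €200 = €50. Member owes €50 (running OOP €3108.50). Plan pays €200 − €50 = €150.
Claim 3 (€8935): deductible met; 25% of €8935 = €2233.75. Member pays €2233.75; OOP now €5342.25. Plan pays €8935 − €2233.75 = €6701.25.
Claim 4 (€991): deductible already satisfied, so member's share is 25% × €991 = €247.75. OOP would hit €5590 > €5400, so the cap limits the member to €5400 − €5342.25 = €57.75. Plan pays €991 − €57.75 = €933.25.
Insurer total: €4675.50 + €150 + €6701.25 + €933.25 = €12460.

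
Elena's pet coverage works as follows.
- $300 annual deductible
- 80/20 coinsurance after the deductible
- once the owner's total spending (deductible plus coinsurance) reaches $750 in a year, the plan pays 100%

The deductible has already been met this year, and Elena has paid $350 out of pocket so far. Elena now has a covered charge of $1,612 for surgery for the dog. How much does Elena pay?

$322.40

The deductible is already satisfied, so the full bill goes to coinsurance.
Coinsurance: $1,612 × 20% = $322.40.
Total out-of-pocket so far would be $350 + $322.40 = $672.40, below the $750 cap — no reduction.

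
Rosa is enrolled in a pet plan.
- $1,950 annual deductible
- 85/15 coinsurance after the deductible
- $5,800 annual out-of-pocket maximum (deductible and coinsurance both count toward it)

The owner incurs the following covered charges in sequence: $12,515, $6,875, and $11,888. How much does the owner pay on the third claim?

#1 ($12,515): $1,950 to deductible, leaving $10,565; owner's 15% is $1,584.75. Cost to owner: $3,534.75. OOP to date $3,534.75.
#2 ($6,875): deductible already satisfied, so owner's share is 15% × $6,875 = $1,031.25. Owner pays $1,031.25; OOP now $4,566.
#3 ($11,888): deductible already satisfied, so owner's share is 15% × $11,888 = $1,783.20. Adding that to $4,566 gives $6,349.20, past the $5,800 cap; owner pays only $5,800 − $4,566 = $1,234.

$1,234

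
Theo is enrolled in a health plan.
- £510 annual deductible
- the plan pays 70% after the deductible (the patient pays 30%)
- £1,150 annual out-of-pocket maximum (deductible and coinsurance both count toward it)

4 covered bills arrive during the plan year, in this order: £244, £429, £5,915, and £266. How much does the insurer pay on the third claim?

£5,323.90

Claim 1 — £244: all of it applies to the deductible. Cost to patient: £244. OOP to date £244. Insurer: £244 − £244 = £0.
Claim 2 — £429: £266 to deductible, leaving £163; 30% of £163 = £48.90. Patient owes £314.90 (running OOP £558.90). Insurer: £429 − £314.90 = £114.10.
Claim 3 — £5,915: deductible already satisfied, so patient's share is 30% × £5,915 = £1,774.50. That would push OOP to £2,333.40, over the £1,150 cap, so patient pays £1,150 − £558.90 = £591.10. Plan pays £5,915 − £591.10 = £5,323.90.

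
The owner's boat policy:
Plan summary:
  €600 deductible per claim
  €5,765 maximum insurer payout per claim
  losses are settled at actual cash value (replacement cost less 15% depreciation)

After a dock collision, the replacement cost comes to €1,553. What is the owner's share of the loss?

Actual cash value after 15% depreciation: €1,553 × 85% = €1,320.05.
Less the €600 deductible: €1,320.05 − €600 = €720.05.
That's under the €5,765 cap, so the insurer reimburses the full €720.05.
Out of pocket: €1,553 − €720.05 = €832.95.

€832.95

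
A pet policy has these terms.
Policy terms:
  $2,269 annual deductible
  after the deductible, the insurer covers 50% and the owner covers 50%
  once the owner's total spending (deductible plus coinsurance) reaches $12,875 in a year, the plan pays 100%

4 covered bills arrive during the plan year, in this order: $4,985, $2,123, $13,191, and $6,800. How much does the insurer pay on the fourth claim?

Bill 1, $4,985: $2,269 to deductible, leaving $2,716; coinsurance $2,716 × 50% = $1,358. Cost to owner: $3,627. OOP to date $3,627. Insurer: $4,985 − $3,627 = $1,358.
Bill 2, $2,123: deductible met; 50% of $2,123 = $1,061.50. Cost to owner: $1,061.50. OOP to date $4,688.50. Plan pays $2,123 − $1,061.50 = $1,061.50.
Bill 3, $13,191: 50% coinsurance on $13,191 = $6,595.50. Owner pays $6,595.50; OOP now $11,284. Plan pays $13,191 − $6,595.50 = $6,595.50.
Bill 4, $6,800: deductible met; 50% of $6,800 = $3,400. Adding that to $11,284 gives $14,684, past the $12,875 cap; owner pays only $12,875 − $11,284 = $1,591. Insurer: $6,800 − $1,591 = $5,209.

$5,209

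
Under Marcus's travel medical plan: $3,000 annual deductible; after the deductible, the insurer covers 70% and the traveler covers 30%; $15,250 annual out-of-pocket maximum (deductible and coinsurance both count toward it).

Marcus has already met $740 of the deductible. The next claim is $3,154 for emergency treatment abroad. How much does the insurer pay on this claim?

Deductible still to meet: $3,000 − $740 = $2,260.
The remaining $894 (= $3,154 − $2,260) moves to coinsurance.
Coinsurance: $894 × 30% = $268.20.
So the traveler owes $2,260 + $268.20 = $2,528.20 before any cap.
Total out-of-pocket so far would be $740 + $2,528.20 = $3,268.20, below the $15,250 cap — no reduction.
The insurer covers the remainder: $3,154 − $2,528.20 = $625.80.

$625.80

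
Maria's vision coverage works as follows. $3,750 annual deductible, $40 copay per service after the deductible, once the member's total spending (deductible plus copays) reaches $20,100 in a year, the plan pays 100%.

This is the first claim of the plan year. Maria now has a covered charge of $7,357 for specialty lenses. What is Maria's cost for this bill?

$3,790

Deductible not yet touched, so the first $3,750 of the bill goes to the deductible.
After the $3,750 deductible portion, $7,357 − $3,750 = $3,607 is subject to the copay.
Copay on this service: $40.
That puts the member's cost at $3,750 + $40 = $3,790 before any cap.
Total out-of-pocket so far would be $0 + $3,790 = $3,790, below the $20,100 cap — no reduction.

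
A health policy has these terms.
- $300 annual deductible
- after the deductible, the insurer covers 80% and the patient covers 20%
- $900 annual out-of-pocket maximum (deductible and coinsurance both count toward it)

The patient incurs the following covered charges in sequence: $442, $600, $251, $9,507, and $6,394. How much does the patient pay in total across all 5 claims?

$900

Bill 1, $442: $300 finishes the deductible; $142 goes to coinsurance; coinsurance $142 × 20% = $28.40. Patient owes $328.40 (running OOP $328.40).
Bill 2, $600: 20% coinsurance on $600 = $120. Patient owes $120 (running OOP $448.40).
Bill 3, $251: 20% coinsurance on $251 = $50.20. Cost to patient: $50.20. OOP to date $498.60.
Bill 4, $9,507: deductible met; 20% of $9,507 = $1,901.40. Adding that to $498.60 gives $2,400, past the $900 cap; patient pays only $900 − $498.60 = $401.40.
Bill 5, $6,394: deductible already satisfied, so patient's share is 20% × $6,394 = $1,278.80. That would push OOP to $2,178.80, over the $900 cap, so patient pays $900 − $900 = $0.
Summing the patient's payments: $328.40 + $120 + $50.20 + $401.40 + $0 = $900.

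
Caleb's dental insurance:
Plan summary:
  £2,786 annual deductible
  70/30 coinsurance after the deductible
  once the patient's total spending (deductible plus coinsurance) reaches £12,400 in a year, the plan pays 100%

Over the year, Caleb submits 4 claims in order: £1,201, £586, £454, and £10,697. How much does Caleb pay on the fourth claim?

£3,590.60

Claim 1 (£1,201): entire amount goes to the deductible. Cost to patient: £1,201. OOP to date £1,201.
Claim 2 (£586): fully absorbed by the deductible. Patient owes £586 (running OOP £1,787).
Claim 3 (£454): all of it applies to the deductible. Cost to patient: £454. OOP to date £2,241.
Claim 4 (£10,697): £545 finishes the deductible; £10,152 goes to coinsurance; coinsurance £10,152 × 30% = £3,045.60. Patient owes £3,590.60 (running OOP £5,831.60).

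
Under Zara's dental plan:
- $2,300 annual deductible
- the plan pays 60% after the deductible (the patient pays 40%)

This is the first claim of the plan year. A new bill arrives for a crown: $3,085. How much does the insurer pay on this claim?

$471

The full $2,300 deductible is still open; $2,300 of this bill applies to it.
After the $2,300 deductible portion, $3,085 − $2,300 = $785 is subject to coinsurance.
Patient's 40% share of $785 is $314.
That puts the patient's cost at $2,300 + $314 = $2,614.
Insurer pays the balance: $3,085 − $2,614 = $471.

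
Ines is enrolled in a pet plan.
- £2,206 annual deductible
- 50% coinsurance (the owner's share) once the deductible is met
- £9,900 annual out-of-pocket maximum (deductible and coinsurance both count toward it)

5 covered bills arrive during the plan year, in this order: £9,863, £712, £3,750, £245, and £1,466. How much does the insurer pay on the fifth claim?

Claim 1 (£9,863): £2,206 finishes the deductible; £7,657 goes to coinsurance; owner's 50% is £3,828.50. Owner owes £6,034.50 (running OOP £6,034.50). Plan pays £9,863 − £6,034.50 = £3,828.50.
Claim 2 (£712): deductible already satisfied, so owner's share is 50% × £712 = £356. Owner pays £356; OOP now £6,390.50. Plan pays £712 − £356 = £356.
Claim 3 (£3,750): 50% coinsurance on £3,750 = £1,875. Owner owes £1,875 (running OOP £8,265.50). Plan pays £3,750 − £1,875 = £1,875.
Claim 4 (£245): deductible already satisfied, so owner's share is 50% × £245 = £122.50. Cost to owner: £122.50. OOP to date £8,388. Insurer: £245 − £122.50 = £122.50.
Claim 5 (£1,466): deductible met; 50% of £1,466 = £733. Owner owes £733 (running OOP £9,121). Plan pays £1,466 − £733 = £733.

£733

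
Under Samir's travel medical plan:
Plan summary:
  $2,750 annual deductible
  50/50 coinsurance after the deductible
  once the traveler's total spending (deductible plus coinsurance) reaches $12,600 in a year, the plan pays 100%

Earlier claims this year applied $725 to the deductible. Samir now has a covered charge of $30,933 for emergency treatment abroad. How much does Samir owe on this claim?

$725 of the $2,750 deductible is already met, leaving $2,025.
After the $2,025 deductible portion, $30,933 − $2,025 = $28,908 is subject to coinsurance.
Traveler's 50% share of $28,908 is $14,454.
Traveler responsibility before any cap: $2,025 + $14,454 = $16,479.
Year-to-date out-of-pocket would reach $725 + $16,479 = $17,204, above the $12,600 maximum, so the traveler pays only $12,600 − $725 = $11,875.

$11,875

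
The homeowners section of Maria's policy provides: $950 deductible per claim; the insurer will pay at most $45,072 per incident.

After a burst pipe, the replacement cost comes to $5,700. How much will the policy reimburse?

$4,750

Subtract the deductible: $5,700 − $950 = $4,750.
$4,750 is within the $45,072 limit, so the insurer pays $4,750.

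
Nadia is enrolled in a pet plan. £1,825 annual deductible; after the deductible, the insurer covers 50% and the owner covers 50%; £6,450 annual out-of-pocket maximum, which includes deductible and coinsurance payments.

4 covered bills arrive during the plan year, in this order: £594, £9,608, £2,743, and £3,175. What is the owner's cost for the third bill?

Claim 1 — £594: entire amount goes to the deductible. Owner owes £594 (running OOP £594).
Claim 2 — £9,608: £1,231 finishes the deductible; £8,377 goes to coinsurance; 50% of £8,377 = £4,188.50. Owner owes £5,419.50 (running OOP £6,013.50).
Claim 3 — £2,743: deductible already satisfied, so owner's share is 50% × £2,743 = £1,371.50. Adding that to £6,013.50 gives £7,385, past the £6,450 cap; owner pays only £6,450 − £6,013.50 = £436.50.

£436.50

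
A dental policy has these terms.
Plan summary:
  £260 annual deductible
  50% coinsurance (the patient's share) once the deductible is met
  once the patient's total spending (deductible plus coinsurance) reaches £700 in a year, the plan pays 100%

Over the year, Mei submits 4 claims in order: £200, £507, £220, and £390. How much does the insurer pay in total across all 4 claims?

Bill 1, £200: fully absorbed by the deductible. Patient owes £200 (running OOP £200). Insurer: £200 − £200 = £0.
Bill 2, £507: £60 finishes the deductible; £447 goes to coinsurance; 50% of £447 = £223.50. Cost to patient: £283.50. OOP to date £483.50. Insurer: £507 − £283.50 = £223.50.
Bill 3, £220: deductible already satisfied, so patient's share is 50% × £220 = £110. Cost to patient: £110. OOP to date £593.50. Insurer: £220 − £110 = £110.
Bill 4, £390: deductible already satisfied, so patient's share is 50% × £390 = £195. That would push OOP to £788.50, over the £700 cap, so patient pays £700 − £593.50 = £106.50. Insurer: £390 − £106.50 = £283.50.
Insurer total: £0 + £223.50 + £110 + £283.50 = £617.

£617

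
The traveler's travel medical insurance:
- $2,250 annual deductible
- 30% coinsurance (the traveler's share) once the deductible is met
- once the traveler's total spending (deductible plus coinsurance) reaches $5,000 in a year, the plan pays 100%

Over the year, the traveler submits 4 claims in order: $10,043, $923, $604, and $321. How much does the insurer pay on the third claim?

Claim 1 — $10,043: $2,250 to deductible, leaving $7,793; 30% of $7,793 = $2,337.90. Traveler owes $4,587.90 (running OOP $4,587.90). Plan pays $10,043 − $4,587.90 = $5,455.10.
Claim 2 — $923: deductible already satisfied, so traveler's share is 30% × $923 = $276.90. Traveler owes $276.90 (running OOP $4,864.80). Insurer: $923 − $276.90 = $646.10.
Claim 3 — $604: deductible met; 30% of $604 = $181.20. OOP would hit $5,046 > $5,000, so the cap limits the traveler to $5,000 − $4,864.80 = $135.20. Plan pays $604 − $135.20 = $468.80.

$468.80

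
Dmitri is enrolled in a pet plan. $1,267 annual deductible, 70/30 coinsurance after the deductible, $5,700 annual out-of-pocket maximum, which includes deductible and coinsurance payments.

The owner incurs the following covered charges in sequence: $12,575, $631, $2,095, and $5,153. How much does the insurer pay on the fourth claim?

$4,930.20

Claim 1 ($12,575): deductible takes $1,267, $11,308 remains; owner's 30% is $3,392.40. Cost to owner: $4,659.40. OOP to date $4,659.40. Plan pays $12,575 − $4,659.40 = $7,915.60.
Claim 2 ($631): deductible already satisfied, so owner's share is 30% × $631 = $189.30. Cost to owner: $189.30. OOP to date $4,848.70. Insurer: $631 − $189.30 = $441.70.
Claim 3 ($2,095): 30% coinsurance on $2,095 = $628.50. Owner owes $628.50 (running OOP $5,477.20). Plan pays $2,095 − $628.50 = $1,466.50.
Claim 4 ($5,153): deductible already satisfied, so owner's share is 30% × $5,153 = $1,545.90. OOP would hit $7,023.10 > $5,700, so the cap limits the owner to $5,700 − $5,477.20 = $222.80. Insurer: $5,153 − $222.80 = $4,930.20.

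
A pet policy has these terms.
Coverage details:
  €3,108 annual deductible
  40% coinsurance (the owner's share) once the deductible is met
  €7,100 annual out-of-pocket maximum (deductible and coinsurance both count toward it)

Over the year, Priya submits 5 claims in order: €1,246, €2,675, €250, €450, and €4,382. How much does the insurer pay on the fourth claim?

€270

Bill 1, €1,246: entire amount goes to the deductible. Cost to owner: €1,246. OOP to date €1,246. Insurer: €1,246 − €1,246 = €0.
Bill 2, €2,675: €1,862 finishes the deductible; €813 goes to coinsurance; owner's 40% is €325.20. Owner owes €2,187.20 (running OOP €3,433.20). Plan pays €2,675 − €2,187.20 = €487.80.
Bill 3, €250: 40% coinsurance on €250 = €100. Owner pays €100; OOP now €3,533.20. Insurer: €250 − €100 = €150.
Bill 4, €450: 40% coinsurance on €450 = €180. Cost to owner: €180. OOP to date €3,713.20. Insurer: €450 − €180 = €270.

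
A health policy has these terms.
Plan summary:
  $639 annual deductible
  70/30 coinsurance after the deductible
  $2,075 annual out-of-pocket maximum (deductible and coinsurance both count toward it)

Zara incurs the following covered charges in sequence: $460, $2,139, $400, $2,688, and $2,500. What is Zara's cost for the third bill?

Bill 1, $460: fully absorbed by the deductible. Patient owes $460 (running OOP $460).
Bill 2, $2,139: $179 to deductible, leaving $1,960; patient's 30% is $588. Cost to patient: $767. OOP to date $1,227.
Bill 3, $400: 30% coinsurance on $400 = $120. Patient pays $120; OOP now $1,347.

$120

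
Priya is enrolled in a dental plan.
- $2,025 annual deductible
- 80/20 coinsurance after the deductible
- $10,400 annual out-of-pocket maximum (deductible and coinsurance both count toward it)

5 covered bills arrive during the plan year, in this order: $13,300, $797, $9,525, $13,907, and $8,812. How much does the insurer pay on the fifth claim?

$7,537.80

#1 ($13,300): $2,025 finishes the deductible; $11,275 goes to coinsurance; patient's 20% is $2,255. Cost to patient: $4,280. OOP to date $4,280. Plan pays $13,300 − $4,280 = $9,020.
#2 ($797): deductible already satisfied, so patient's share is 20% × $797 = $159.40. Patient pays $159.40; OOP now $4,439.40. Plan pays $797 − $159.40 = $637.60.
#3 ($9,525): deductible already satisfied, so patient's share is 20% × $9,525 = $1,905. Patient owes $1,905 (running OOP $6,344.40). Plan pays $9,525 − $1,905 = $7,620.
#4 ($13,907): deductible already satisfied, so patient's share is 20% × $13,907 = $2,781.40. Patient pays $2,781.40; OOP now $9,125.80. Plan pays $13,907 − $2,781.40 = $11,125.60.
#5 ($8,812): deductible already satisfied, so patient's share is 20% × $8,812 = $1,762.40. Adding that to $9,125.80 gives $10,888.20, past the $10,400 cap; patient pays only $10,400 − $9,125.80 = $1,274.20. Insurer: $8,812 − $1,274.20 = $7,537.80.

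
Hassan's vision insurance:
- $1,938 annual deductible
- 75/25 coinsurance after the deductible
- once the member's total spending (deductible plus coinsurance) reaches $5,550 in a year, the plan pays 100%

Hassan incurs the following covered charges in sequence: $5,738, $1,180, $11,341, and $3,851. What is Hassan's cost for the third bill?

$2,367

#1 ($5,738): deductible takes $1,938, $3,800 remains; coinsurance $3,800 × 25% = $950. Member owes $2,888 (running OOP $2,888).
#2 ($1,180): deductible already satisfied, so member's share is 25% × $1,180 = $295. Cost to member: $295. OOP to date $3,183.
#3 ($11,341): 25% coinsurance on $11,341 = $2,835.25. That would push OOP to $6,018.25, over the $5,550 cap, so member pays $5,550 − $3,183 = $2,367.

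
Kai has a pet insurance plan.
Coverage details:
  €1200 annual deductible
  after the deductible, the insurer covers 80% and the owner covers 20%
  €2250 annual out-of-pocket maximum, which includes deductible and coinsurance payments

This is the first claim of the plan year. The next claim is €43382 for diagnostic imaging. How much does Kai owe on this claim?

Nothing has been paid toward the €1200 deductible, so the first €1200 of this charge is applied there.
The remaining €42182 (= €43382 − €1200) moves to coinsurance.
Owner's 20% share of €42182 is €8436.40.
That puts the owner's cost at €1200 + €8436.40 = €9636.40 before any cap.
Adding €9636.40 to the €0 already spent would give €9636.40, which exceeds the €2250 cap; the owner pays just €2250 − €0 = €2250.

€2250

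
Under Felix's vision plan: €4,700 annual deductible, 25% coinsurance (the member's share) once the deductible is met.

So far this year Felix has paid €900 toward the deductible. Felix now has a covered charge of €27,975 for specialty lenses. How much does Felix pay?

€9,843.75

Deductible still to meet: €4,700 − €900 = €3,800.
The remaining €24,175 (= €27,975 − €3,800) moves to coinsurance.
Member's 25% share of €24,175 is €6,043.75.
Member responsibility: €3,800 + €6,043.75 = €9,843.75.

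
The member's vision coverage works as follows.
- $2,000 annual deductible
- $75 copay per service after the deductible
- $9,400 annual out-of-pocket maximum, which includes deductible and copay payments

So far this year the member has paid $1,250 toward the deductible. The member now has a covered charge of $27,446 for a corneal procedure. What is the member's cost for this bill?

$825

Deductible still to meet: $2,000 − $1,250 = $750.
After the $750 deductible portion, $27,446 − $750 = $26,696 is subject to the copay.
Copay on this service: $75.
That puts the member's cost at $750 + $75 = $825 before any cap.
Cumulative spending $1,250 + $825 = $2,075 stays under the $9,400 maximum.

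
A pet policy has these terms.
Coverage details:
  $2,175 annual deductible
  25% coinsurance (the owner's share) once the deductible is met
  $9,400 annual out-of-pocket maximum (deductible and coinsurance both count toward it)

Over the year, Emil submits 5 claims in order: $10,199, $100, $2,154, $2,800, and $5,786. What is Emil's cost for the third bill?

Claim 1 ($10,199): $2,175 finishes the deductible; $8,024 goes to coinsurance; 25% of $8,024 = $2,006. Owner pays $4,181; OOP now $4,181.
Claim 2 ($100): 25% coinsurance on $100 = $25. Owner pays $25; OOP now $4,206.
Claim 3 ($2,154): deductible met; 25% of $2,154 = $538.50. Owner owes $538.50 (running OOP $4,744.50).

$538.50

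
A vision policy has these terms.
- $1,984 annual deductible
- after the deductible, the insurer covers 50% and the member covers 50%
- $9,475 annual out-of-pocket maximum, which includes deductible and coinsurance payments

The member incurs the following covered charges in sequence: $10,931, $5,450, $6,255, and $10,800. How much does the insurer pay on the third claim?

$5,962.50

Claim 1 ($10,931): $1,984 finishes the deductible; $8,947 goes to coinsurance; member's 50% is $4,473.50. Member owes $6,457.50 (running OOP $6,457.50). Insurer: $10,931 − $6,457.50 = $4,473.50.
Claim 2 ($5,450): deductible already satisfied, so member's share is 50% × $5,450 = $2,725. Member pays $2,725; OOP now $9,182.50. Plan pays $5,450 − $2,725 = $2,725.
Claim 3 ($6,255): deductible met; 50% of $6,255 = $3,127.50. Adding that to $9,182.50 gives $12,310, past the $9,475 cap; member pays only $9,475 − $9,182.50 = $292.50. Plan pays $6,255 − $292.50 = $5,962.50.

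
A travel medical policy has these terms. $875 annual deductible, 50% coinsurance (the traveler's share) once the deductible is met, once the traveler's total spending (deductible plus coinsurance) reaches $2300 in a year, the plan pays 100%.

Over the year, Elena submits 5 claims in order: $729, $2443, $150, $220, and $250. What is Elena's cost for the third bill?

$75

Bill 1, $729: fully absorbed by the deductible. Cost to traveler: $729. OOP to date $729.
Bill 2, $2443: $146 finishes the deductible; $2297 goes to coinsurance; 50% of $2297 = $1148.50. Traveler pays $1294.50; OOP now $2023.50.
Bill 3, $150: deductible met; 50% of $150 = $75. Traveler owes $75 (running OOP $2098.50).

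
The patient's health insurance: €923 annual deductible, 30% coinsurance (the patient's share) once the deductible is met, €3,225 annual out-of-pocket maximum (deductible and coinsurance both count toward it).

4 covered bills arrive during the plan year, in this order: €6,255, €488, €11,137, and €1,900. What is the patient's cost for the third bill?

€556

#1 (€6,255): €923 finishes the deductible; €5,332 goes to coinsurance; coinsurance €5,332 × 30% = €1,599.60. Cost to patient: €2,522.60. OOP to date €2,522.60.
#2 (€488): 30% coinsurance on €488 = €146.40. Patient owes €146.40 (running OOP €2,669).
#3 (€11,137): deductible met; 30% of €11,137 = €3,341.10. That would push OOP to €6,010.10, over the €3,225 cap, so patient pays €3,225 − €2,669 = €556.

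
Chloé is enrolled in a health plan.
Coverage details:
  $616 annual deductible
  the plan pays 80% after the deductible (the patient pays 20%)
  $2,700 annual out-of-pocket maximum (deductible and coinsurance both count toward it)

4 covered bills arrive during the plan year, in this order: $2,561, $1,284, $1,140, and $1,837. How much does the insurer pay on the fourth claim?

#1 ($2,561): $616 finishes the deductible; $1,945 goes to coinsurance; coinsurance $1,945 × 20% = $389. Patient pays $1,005; OOP now $1,005. Plan pays $2,561 − $1,005 = $1,556.
#2 ($1,284): 20% coinsurance on $1,284 = $256.80. Patient pays $256.80; OOP now $1,261.80. Insurer: $1,284 − $256.80 = $1,027.20.
#3 ($1,140): deductible already satisfied, so patient's share is 20% × $1,140 = $228. Patient owes $228 (running OOP $1,489.80). Insurer: $1,140 − $228 = $912.
#4 ($1,837): 20% coinsurance on $1,837 = $367.40. Patient owes $367.40 (running OOP $1,857.20). Plan pays $1,837 − $367.40 = $1,469.60.

$1,469.60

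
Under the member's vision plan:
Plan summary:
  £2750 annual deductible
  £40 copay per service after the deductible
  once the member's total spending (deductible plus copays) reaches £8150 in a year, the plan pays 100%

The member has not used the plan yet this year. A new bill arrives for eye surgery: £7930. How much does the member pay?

The full £2750 deductible is still open; £2750 of this bill applies to it.
That leaves £7930 − £2750 = £5180 for the copay.
Copay on this service: £40.
That puts the member's cost at £2750 + £40 = £2790 before any cap.
Cumulative spending £0 + £2790 = £2790 stays under the £8150 maximum.

£2790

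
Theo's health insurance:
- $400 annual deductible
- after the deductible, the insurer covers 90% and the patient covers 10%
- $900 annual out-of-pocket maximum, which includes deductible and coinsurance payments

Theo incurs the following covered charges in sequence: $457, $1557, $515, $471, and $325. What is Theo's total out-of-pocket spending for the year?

Claim 1 ($457): $400 finishes the deductible; $57 goes to coinsurance; 10% of $57 = $5.70. Patient owes $405.70 (running OOP $405.70).
Claim 2 ($1557): deductible met; 10% of $1557 = $155.70. Cost to patient: $155.70. OOP to date $561.40.
Claim 3 ($515): 10% coinsurance on $515 = $51.50. Patient owes $51.50 (running OOP $612.90).
Claim 4 ($471): 10% coinsurance on $471 = $47.10. Cost to patient: $47.10. OOP to date $660.
Claim 5 ($325): deductible met; 10% of $325 = $32.50. Patient owes $32.50 (running OOP $692.50).
Summing the patient's payments: $405.70 + $155.70 + $51.50 + $47.10 + $32.50 = $692.50.

$692.50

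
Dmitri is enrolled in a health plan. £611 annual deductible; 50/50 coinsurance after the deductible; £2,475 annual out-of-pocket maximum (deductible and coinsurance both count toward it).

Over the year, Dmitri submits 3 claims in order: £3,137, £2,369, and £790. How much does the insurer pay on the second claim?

£1,768

Claim 1 — £3,137: £611 finishes the deductible; £2,526 goes to coinsurance; 50% of £2,526 = £1,263. Patient pays £1,874; OOP now £1,874. Insurer: £3,137 − £1,874 = £1,263.
Claim 2 — £2,369: 50% coinsurance on £2,369 = £1,184.50. Adding that to £1,874 gives £3,058.50, past the £2,475 cap; patient pays only £2,475 − £1,874 = £601. Plan pays £2,369 − £601 = £1,768.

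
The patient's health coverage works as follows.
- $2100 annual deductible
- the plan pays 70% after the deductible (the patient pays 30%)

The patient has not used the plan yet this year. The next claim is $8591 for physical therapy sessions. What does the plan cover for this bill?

Deductible not yet touched, so the first $2100 of the bill goes to the deductible.
The remaining $6491 (= $8591 − $2100) moves to coinsurance.
Coinsurance: $6491 × 30% = $1947.30.
Patient responsibility: $2100 + $1947.30 = $4047.30.
The insurer covers the remainder: $8591 − $4047.30 = $4543.70.

$4543.70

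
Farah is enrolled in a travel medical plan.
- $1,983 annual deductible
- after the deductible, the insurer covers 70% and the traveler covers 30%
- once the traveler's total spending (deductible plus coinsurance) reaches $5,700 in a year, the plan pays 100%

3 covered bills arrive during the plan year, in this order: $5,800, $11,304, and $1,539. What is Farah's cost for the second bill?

Claim 1 — $5,800: $1,983 finishes the deductible; $3,817 goes to coinsurance; traveler's 30% is $1,145.10. Traveler pays $3,128.10; OOP now $3,128.10.
Claim 2 — $11,304: deductible already satisfied, so traveler's share is 30% × $11,304 = $3,391.20. That would push OOP to $6,519.30, over the $5,700 cap, so traveler pays $5,700 − $3,128.10 = $2,571.90.

$2,571.90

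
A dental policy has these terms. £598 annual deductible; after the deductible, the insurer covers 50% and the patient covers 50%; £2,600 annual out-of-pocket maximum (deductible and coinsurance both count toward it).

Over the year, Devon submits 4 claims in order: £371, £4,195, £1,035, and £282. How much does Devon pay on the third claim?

Claim 1 — £371: entire amount goes to the deductible. Patient owes £371 (running OOP £371).
Claim 2 — £4,195: £227 finishes the deductible; £3,968 goes to coinsurance; 50% of £3,968 = £1,984. Patient pays £2,211; OOP now £2,582.
Claim 3 — £1,035: deductible already satisfied, so patient's share is 50% × £1,035 = £517.50. That would push OOP to £3,099.50, over the £2,600 cap, so patient pays £2,600 − £2,582 = £18.

£18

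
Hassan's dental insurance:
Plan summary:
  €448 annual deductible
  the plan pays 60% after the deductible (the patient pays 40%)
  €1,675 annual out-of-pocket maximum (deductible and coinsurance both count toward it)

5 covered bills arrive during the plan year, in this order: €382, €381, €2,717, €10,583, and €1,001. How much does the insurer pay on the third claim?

€1,630.20

#1 (€382): fully absorbed by the deductible. Cost to patient: €382. OOP to date €382. Plan pays €382 − €382 = €0.
#2 (€381): €66 to deductible, leaving €315; 40% of €315 = €126. Cost to patient: €192. OOP to date €574. Insurer: €381 − €192 = €189.
#3 (€2,717): deductible met; 40% of €2,717 = €1,086.80. Patient owes €1,086.80 (running OOP €1,660.80). Plan pays €2,717 − €1,086.80 = €1,630.20.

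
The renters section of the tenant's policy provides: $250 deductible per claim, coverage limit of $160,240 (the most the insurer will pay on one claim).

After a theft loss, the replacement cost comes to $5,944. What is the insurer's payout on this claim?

$5,694

Subtract the deductible: $5,944 − $250 = $5,694.
$5,694 is within the $160,240 limit, so the insurer pays $5,694.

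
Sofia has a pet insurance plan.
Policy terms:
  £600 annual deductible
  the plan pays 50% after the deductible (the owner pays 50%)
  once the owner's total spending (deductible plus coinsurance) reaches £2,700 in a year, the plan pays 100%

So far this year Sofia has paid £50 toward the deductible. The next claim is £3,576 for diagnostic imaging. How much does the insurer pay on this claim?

£1,513

Remaining deductible: £600 − £50 = £550.
The remaining £3,026 (= £3,576 − £550) moves to coinsurance.
Coinsurance: £3,026 × 50% = £1,513.
That puts the owner's cost at £550 + £1,513 = £2,063 before any cap.
Year-to-date out-of-pocket becomes £50 + £2,063 = £2,113, still under the £2,700 maximum, so no cap applies.
The insurer covers the remainder: £3,576 − £2,063 = £1,513.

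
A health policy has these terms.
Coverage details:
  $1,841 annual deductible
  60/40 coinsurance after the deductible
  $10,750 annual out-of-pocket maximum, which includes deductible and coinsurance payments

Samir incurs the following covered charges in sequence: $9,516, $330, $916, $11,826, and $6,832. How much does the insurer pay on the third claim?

$549.60

Bill 1, $9,516: $1,841 to deductible, leaving $7,675; patient's 40% is $3,070. Cost to patient: $4,911. OOP to date $4,911. Insurer: $9,516 − $4,911 = $4,605.
Bill 2, $330: 40% coinsurance on $330 = $132. Patient pays $132; OOP now $5,043. Plan pays $330 − $132 = $198.
Bill 3, $916: 40% coinsurance on $916 = $366.40. Patient pays $366.40; OOP now $5,409.40. Plan pays $916 − $366.40 = $549.60.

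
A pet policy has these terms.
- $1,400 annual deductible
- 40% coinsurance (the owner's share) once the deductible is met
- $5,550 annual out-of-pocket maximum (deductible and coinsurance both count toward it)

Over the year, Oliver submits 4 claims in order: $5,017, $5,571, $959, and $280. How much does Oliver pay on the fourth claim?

$91.20

Claim 1 ($5,017): $1,400 to deductible, leaving $3,617; 40% of $3,617 = $1,446.80. Cost to owner: $2,846.80. OOP to date $2,846.80.
Claim 2 ($5,571): 40% coinsurance on $5,571 = $2,228.40. Owner owes $2,228.40 (running OOP $5,075.20).
Claim 3 ($959): 40% coinsurance on $959 = $383.60. Owner pays $383.60; OOP now $5,458.80.
Claim 4 ($280): 40% coinsurance on $280 = $112. OOP would hit $5,570.80 > $5,550, so the cap limits the owner to $5,550 − $5,458.80 = $91.20.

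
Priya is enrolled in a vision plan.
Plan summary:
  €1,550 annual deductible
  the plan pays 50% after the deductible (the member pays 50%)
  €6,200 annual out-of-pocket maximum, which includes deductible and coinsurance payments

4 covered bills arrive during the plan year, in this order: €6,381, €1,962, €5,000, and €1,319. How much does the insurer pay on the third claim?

€3,746.50

Claim 1 (€6,381): €1,550 to deductible, leaving €4,831; member's 50% is €2,415.50. Cost to member: €3,965.50. OOP to date €3,965.50. Plan pays €6,381 − €3,965.50 = €2,415.50.
Claim 2 (€1,962): deductible met; 50% of €1,962 = €981. Cost to member: €981. OOP to date €4,946.50. Plan pays €1,962 − €981 = €981.
Claim 3 (€5,000): deductible met; 50% of €5,000 = €2,500. Adding that to €4,946.50 gives €7,446.50, past the €6,200 cap; member pays only €6,200 − €4,946.50 = €1,253.50. Plan pays €5,000 − €1,253.50 = €3,746.50.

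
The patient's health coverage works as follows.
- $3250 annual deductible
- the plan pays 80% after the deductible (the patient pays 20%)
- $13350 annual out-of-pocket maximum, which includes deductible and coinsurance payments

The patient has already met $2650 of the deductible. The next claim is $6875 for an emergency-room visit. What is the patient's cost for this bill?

$2650 of the $3250 deductible is already met, leaving $600.
The remaining $6275 (= $6875 − $600) moves to coinsurance.
Patient's 20% share of $6275 is $1255.
That puts the patient's cost at $600 + $1255 = $1855 before any cap.
Cumulative spending $2650 + $1855 = $4505 stays under the $13350 maximum.

$1855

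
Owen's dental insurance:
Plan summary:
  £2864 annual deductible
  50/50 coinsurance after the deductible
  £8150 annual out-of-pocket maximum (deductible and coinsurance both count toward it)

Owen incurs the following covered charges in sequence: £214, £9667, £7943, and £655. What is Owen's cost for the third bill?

£1777.50

Claim 1 (£214): entire amount goes to the deductible. Patient owes £214 (running OOP £214).
Claim 2 (£9667): £2650 to deductible, leaving £7017; patient's 50% is £3508.50. Patient owes £6158.50 (running OOP £6372.50).
Claim 3 (£7943): 50% coinsurance on £7943 = £3971.50. OOP would hit £10344 > £8150, so the cap limits the patient to £8150 − £6372.50 = £1777.50.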